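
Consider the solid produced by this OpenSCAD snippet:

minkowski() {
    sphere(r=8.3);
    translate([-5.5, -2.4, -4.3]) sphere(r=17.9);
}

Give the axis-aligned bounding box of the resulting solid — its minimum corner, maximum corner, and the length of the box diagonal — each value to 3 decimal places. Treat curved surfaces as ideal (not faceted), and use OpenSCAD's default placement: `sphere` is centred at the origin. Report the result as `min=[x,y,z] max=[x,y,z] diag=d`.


min=[-31.700,-28.600,-30.500] max=[20.700,23.800,21.900] diag=90.759

A = translate([-5.5, -2.4, -4.3]) sphere(r=17.9) → bbox [-23.4,-20.3,-22.2] .. [12.4,15.5,13.6]
B = sphere(r=8.3) → bbox [-8.3,-8.3,-8.3] .. [8.3,8.3,8.3]
lo = A.lo+B.lo = [-23.4-8.3, -20.3-8.3, -22.2-8.3] = [-31.700,-28.600,-30.500]
hi = A.hi+B.hi = [12.4+8.3, 15.5+8.3, 13.6+8.3] = [20.700,23.800,21.900]
diag = √(52.4²+52.4²+52.4²) = √8237.28 = 90.759


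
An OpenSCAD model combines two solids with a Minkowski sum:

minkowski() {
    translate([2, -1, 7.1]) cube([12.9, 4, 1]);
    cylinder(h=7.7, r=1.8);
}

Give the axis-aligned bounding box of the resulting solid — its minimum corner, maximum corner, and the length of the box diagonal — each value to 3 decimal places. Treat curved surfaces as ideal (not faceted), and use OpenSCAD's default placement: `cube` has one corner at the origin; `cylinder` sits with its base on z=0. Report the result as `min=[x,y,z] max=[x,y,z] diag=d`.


A = translate([2, -1, 7.1]) cube([12.9, 4, 1]) → bbox [2,-1,7.1] .. [14.9,3,8.1]
B = cylinder(h=7.7, r=1.8) → bbox [-1.8,-1.8,0] .. [1.8,1.8,7.7]
lo = A.lo+B.lo = [2-1.8, -1-1.8, 7.1+0] = [0.200,-2.800,7.100]
hi = A.hi+B.hi = [14.9+1.8, 3+1.8, 8.1+7.7] = [16.700,4.800,15.800]
diag = √(16.5²+7.6²+8.7²) = √405.7 = 20.142

min=[0.200,-2.800,7.100] max=[16.700,4.800,15.800] diag=20.142


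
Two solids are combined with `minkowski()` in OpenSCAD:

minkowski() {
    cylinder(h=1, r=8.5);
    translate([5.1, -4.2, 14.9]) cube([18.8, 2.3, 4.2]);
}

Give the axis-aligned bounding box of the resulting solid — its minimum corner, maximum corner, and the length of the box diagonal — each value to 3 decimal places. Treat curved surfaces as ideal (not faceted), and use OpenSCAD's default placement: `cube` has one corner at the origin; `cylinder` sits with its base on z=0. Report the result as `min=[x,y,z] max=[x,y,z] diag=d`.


min=[-3.400,-12.700,14.900] max=[32.400,6.600,20.100] diag=41.002

A = translate([5.1, -4.2, 14.9]) cube([18.8, 2.3, 4.2]) → bbox [5.1,-4.2,14.9] .. [23.9,-1.9,19.1]
B = cylinder(h=1, r=8.5) → bbox [-8.5,-8.5,0] .. [8.5,8.5,1]
lo = A.lo+B.lo = [5.1-8.5, -4.2-8.5, 14.9+0] = [-3.400,-12.700,14.900]
hi = A.hi+B.hi = [23.9+8.5, -1.9+8.5, 19.1+1] = [32.400,6.600,20.100]
diag = √(35.8²+19.3²+5.2²) = √1681.17 = 41.002


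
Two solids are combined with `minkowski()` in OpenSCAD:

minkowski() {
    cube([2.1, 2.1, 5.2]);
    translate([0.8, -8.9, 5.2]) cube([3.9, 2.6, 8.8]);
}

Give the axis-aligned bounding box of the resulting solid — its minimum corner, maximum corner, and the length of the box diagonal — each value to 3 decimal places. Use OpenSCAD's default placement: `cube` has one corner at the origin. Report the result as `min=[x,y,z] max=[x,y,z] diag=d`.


A = translate([0.8, -8.9, 5.2]) cube([3.9, 2.6, 8.8]) → bbox [0.8,-8.9,5.2] .. [4.7,-6.3,14]
B = cube([2.1, 2.1, 5.2]) → bbox [0,0,0] .. [2.1,2.1,5.2]
lo = A.lo+B.lo = [0.8+0, -8.9+0, 5.2+0] = [0.800,-8.900,5.200]
hi = A.hi+B.hi = [4.7+2.1, -6.3+2.1, 14+5.2] = [6.800,-4.200,19.200]
diag = √(6²+4.7²+14²) = √254.09 = 15.940

min=[0.800,-8.900,5.200] max=[6.800,-4.200,19.200] diag=15.940


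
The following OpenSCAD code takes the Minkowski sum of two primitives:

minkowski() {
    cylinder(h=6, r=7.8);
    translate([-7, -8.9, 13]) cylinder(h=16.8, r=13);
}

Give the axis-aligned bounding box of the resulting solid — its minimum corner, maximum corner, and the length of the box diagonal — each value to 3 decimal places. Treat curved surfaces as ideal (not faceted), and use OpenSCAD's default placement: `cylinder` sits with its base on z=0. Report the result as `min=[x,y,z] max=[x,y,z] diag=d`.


A = translate([-7, -8.9, 13]) cylinder(h=16.8, r=13) → bbox [-20,-21.9,13] .. [6,4.1,29.8]
B = cylinder(h=6, r=7.8) → bbox [-7.8,-7.8,0] .. [7.8,7.8,6]
lo = A.lo+B.lo = [-20-7.8, -21.9-7.8, 13+0] = [-27.800,-29.700,13.000]
hi = A.hi+B.hi = [6+7.8, 4.1+7.8, 29.8+6] = [13.800,11.900,35.800]
diag = √(41.6²+41.6²+22.8²) = √3980.96 = 63.095

min=[-27.800,-29.700,13.000] max=[13.800,11.900,35.800] diag=63.095


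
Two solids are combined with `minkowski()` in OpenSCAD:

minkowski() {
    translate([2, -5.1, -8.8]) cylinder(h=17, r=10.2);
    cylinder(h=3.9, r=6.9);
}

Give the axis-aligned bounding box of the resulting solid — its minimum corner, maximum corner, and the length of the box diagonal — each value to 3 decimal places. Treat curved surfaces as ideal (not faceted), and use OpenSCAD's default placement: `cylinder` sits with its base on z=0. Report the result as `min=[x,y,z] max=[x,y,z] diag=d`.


min=[-15.100,-22.200,-8.800] max=[19.100,12.000,12.100] diag=52.689

A = translate([2, -5.1, -8.8]) cylinder(h=17, r=10.2) → bbox [-8.2,-15.3,-8.8] .. [12.2,5.1,8.2]
B = cylinder(h=3.9, r=6.9) → bbox [-6.9,-6.9,0] .. [6.9,6.9,3.9]
lo = A.lo+B.lo = [-8.2-6.9, -15.3-6.9, -8.8+0] = [-15.100,-22.200,-8.800]
hi = A.hi+B.hi = [12.2+6.9, 5.1+6.9, 8.2+3.9] = [19.100,12.000,12.100]
diag = √(34.2²+34.2²+20.9²) = √2776.09 = 52.689


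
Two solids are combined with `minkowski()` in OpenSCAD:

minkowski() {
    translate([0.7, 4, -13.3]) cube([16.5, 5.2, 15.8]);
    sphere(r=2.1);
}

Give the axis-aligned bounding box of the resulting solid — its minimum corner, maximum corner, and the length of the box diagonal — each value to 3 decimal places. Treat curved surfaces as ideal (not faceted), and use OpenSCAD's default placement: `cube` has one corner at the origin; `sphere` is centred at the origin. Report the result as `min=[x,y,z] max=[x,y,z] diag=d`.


A = translate([0.7, 4, -13.3]) cube([16.5, 5.2, 15.8]) → bbox [0.7,4,-13.3] .. [17.2,9.2,2.5]
B = sphere(r=2.1) → bbox [-2.1,-2.1,-2.1] .. [2.1,2.1,2.1]
lo = A.lo+B.lo = [0.7-2.1, 4-2.1, -13.3-2.1] = [-1.400,1.900,-15.400]
hi = A.hi+B.hi = [17.2+2.1, 9.2+2.1, 2.5+2.1] = [19.300,11.300,4.600]
diag = √(20.7²+9.4²+20²) = √916.85 = 30.280

min=[-1.400,1.900,-15.400] max=[19.300,11.300,4.600] diag=30.280


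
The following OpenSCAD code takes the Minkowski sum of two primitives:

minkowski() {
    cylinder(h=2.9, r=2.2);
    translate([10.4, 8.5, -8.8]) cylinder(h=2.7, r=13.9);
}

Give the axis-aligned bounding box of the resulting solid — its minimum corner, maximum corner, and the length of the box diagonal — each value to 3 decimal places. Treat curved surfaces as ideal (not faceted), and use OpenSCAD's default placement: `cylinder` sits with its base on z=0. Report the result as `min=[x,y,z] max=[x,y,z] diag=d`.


A = translate([10.4, 8.5, -8.8]) cylinder(h=2.7, r=13.9) → bbox [-3.5,-5.4,-8.8] .. [24.3,22.4,-6.1]
B = cylinder(h=2.9, r=2.2) → bbox [-2.2,-2.2,0] .. [2.2,2.2,2.9]
lo = A.lo+B.lo = [-3.5-2.2, -5.4-2.2, -8.8+0] = [-5.700,-7.600,-8.800]
hi = A.hi+B.hi = [24.3+2.2, 22.4+2.2, -6.1+2.9] = [26.500,24.600,-3.200]
diag = √(32.2²+32.2²+5.6²) = √2105.04 = 45.881

min=[-5.700,-7.600,-8.800] max=[26.500,24.600,-3.200] diag=45.881


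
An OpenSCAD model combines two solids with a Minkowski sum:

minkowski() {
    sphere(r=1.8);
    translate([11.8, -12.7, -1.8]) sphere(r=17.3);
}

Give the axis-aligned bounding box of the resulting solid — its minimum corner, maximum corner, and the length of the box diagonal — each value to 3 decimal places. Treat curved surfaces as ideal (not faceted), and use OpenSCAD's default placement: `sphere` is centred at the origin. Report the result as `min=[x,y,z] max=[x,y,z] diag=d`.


A = translate([11.8, -12.7, -1.8]) sphere(r=17.3) → bbox [-5.5,-30,-19.1] .. [29.1,4.6,15.5]
B = sphere(r=1.8) → bbox [-1.8,-1.8,-1.8] .. [1.8,1.8,1.8]
lo = A.lo+B.lo = [-5.5-1.8, -30-1.8, -19.1-1.8] = [-7.300,-31.800,-20.900]
hi = A.hi+B.hi = [29.1+1.8, 4.6+1.8, 15.5+1.8] = [30.900,6.400,17.300]
diag = √(38.2²+38.2²+38.2²) = √4377.72 = 66.164

min=[-7.300,-31.800,-20.900] max=[30.900,6.400,17.300] diag=66.164


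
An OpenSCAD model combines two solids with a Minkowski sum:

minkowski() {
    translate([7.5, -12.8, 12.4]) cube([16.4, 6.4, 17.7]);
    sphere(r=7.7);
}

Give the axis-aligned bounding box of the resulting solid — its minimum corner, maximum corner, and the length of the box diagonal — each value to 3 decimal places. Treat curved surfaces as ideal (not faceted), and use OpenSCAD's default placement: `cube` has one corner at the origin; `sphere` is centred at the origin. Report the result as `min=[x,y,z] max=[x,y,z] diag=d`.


min=[-0.200,-20.500,4.700] max=[31.600,1.300,37.800] diag=50.814

A = translate([7.5, -12.8, 12.4]) cube([16.4, 6.4, 17.7]) → bbox [7.5,-12.8,12.4] .. [23.9,-6.4,30.1]
B = sphere(r=7.7) → bbox [-7.7,-7.7,-7.7] .. [7.7,7.7,7.7]
lo = A.lo+B.lo = [7.5-7.7, -12.8-7.7, 12.4-7.7] = [-0.200,-20.500,4.700]
hi = A.hi+B.hi = [23.9+7.7, -6.4+7.7, 30.1+7.7] = [31.600,1.300,37.800]
diag = √(31.8²+21.8²+33.1²) = √2582.09 = 50.814


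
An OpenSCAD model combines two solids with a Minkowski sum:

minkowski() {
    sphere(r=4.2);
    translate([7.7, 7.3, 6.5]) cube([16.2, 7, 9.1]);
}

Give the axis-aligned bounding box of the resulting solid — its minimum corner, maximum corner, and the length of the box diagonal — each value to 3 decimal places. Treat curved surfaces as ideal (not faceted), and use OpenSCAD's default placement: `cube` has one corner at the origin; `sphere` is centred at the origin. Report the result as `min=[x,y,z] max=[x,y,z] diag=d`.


A = translate([7.7, 7.3, 6.5]) cube([16.2, 7, 9.1]) → bbox [7.7,7.3,6.5] .. [23.9,14.3,15.6]
B = sphere(r=4.2) → bbox [-4.2,-4.2,-4.2] .. [4.2,4.2,4.2]
lo = A.lo+B.lo = [7.7-4.2, 7.3-4.2, 6.5-4.2] = [3.500,3.100,2.300]
hi = A.hi+B.hi = [23.9+4.2, 14.3+4.2, 15.6+4.2] = [28.100,18.500,19.800]
diag = √(24.6²+15.4²+17.5²) = √1148.57 = 33.891

min=[3.500,3.100,2.300] max=[28.100,18.500,19.800] diag=33.891


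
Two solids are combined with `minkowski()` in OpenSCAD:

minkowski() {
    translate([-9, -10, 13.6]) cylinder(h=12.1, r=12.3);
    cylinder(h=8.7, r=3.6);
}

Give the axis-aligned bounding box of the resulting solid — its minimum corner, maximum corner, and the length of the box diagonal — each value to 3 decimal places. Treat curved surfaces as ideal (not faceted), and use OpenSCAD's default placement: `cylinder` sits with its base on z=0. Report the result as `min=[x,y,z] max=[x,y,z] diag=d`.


min=[-24.900,-25.900,13.600] max=[6.900,5.900,34.400] diag=49.549

A = translate([-9, -10, 13.6]) cylinder(h=12.1, r=12.3) → bbox [-21.3,-22.3,13.6] .. [3.3,2.3,25.7]
B = cylinder(h=8.7, r=3.6) → bbox [-3.6,-3.6,0] .. [3.6,3.6,8.7]
lo = A.lo+B.lo = [-21.3-3.6, -22.3-3.6, 13.6+0] = [-24.900,-25.900,13.600]
hi = A.hi+B.hi = [3.3+3.6, 2.3+3.6, 25.7+8.7] = [6.900,5.900,34.400]
diag = √(31.8²+31.8²+20.8²) = √2455.12 = 49.549


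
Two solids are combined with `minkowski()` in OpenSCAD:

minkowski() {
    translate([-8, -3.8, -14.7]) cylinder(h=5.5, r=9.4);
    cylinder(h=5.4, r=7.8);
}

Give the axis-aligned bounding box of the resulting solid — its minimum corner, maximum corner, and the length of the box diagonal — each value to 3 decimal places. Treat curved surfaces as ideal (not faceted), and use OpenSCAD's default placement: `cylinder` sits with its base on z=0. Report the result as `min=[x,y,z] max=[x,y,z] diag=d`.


min=[-25.200,-21.000,-14.700] max=[9.200,13.400,-3.800] diag=49.855

A = translate([-8, -3.8, -14.7]) cylinder(h=5.5, r=9.4) → bbox [-17.4,-13.2,-14.7] .. [1.4,5.6,-9.2]
B = cylinder(h=5.4, r=7.8) → bbox [-7.8,-7.8,0] .. [7.8,7.8,5.4]
lo = A.lo+B.lo = [-17.4-7.8, -13.2-7.8, -14.7+0] = [-25.200,-21.000,-14.700]
hi = A.hi+B.hi = [1.4+7.8, 5.6+7.8, -9.2+5.4] = [9.200,13.400,-3.800]
diag = √(34.4²+34.4²+10.9²) = √2485.53 = 49.855


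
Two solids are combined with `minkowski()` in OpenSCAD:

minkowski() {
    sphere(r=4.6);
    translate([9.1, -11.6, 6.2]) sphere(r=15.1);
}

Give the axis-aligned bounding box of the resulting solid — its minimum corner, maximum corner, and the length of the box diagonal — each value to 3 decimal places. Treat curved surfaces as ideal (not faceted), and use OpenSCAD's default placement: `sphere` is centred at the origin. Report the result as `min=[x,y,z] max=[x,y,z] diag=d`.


min=[-10.600,-31.300,-13.500] max=[28.800,8.100,25.900] diag=68.243

A = translate([9.1, -11.6, 6.2]) sphere(r=15.1) → bbox [-6,-26.7,-8.9] .. [24.2,3.5,21.3]
B = sphere(r=4.6) → bbox [-4.6,-4.6,-4.6] .. [4.6,4.6,4.6]
lo = A.lo+B.lo = [-6-4.6, -26.7-4.6, -8.9-4.6] = [-10.600,-31.300,-13.500]
hi = A.hi+B.hi = [24.2+4.6, 3.5+4.6, 21.3+4.6] = [28.800,8.100,25.900]
diag = √(39.4²+39.4²+39.4²) = √4657.08 = 68.243


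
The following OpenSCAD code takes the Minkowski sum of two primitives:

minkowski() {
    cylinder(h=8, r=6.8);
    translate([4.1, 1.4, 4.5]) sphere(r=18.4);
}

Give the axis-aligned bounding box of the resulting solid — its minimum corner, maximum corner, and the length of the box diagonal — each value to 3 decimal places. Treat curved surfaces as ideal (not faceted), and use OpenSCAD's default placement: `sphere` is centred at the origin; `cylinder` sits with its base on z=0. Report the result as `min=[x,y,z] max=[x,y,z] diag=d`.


A = translate([4.1, 1.4, 4.5]) sphere(r=18.4) → bbox [-14.3,-17,-13.9] .. [22.5,19.8,22.9]
B = cylinder(h=8, r=6.8) → bbox [-6.8,-6.8,0] .. [6.8,6.8,8]
lo = A.lo+B.lo = [-14.3-6.8, -17-6.8, -13.9+0] = [-21.100,-23.800,-13.900]
hi = A.hi+B.hi = [22.5+6.8, 19.8+6.8, 22.9+8] = [29.300,26.600,30.900]
diag = √(50.4²+50.4²+44.8²) = √7087.36 = 84.186

min=[-21.100,-23.800,-13.900] max=[29.300,26.600,30.900] diag=84.186


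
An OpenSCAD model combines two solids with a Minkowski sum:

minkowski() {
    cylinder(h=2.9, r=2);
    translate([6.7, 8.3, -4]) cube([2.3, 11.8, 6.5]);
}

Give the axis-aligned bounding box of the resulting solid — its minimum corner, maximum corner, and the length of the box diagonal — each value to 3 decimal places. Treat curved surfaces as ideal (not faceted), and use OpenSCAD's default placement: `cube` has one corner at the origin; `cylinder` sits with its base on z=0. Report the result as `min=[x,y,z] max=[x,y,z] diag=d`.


min=[4.700,6.300,-4.000] max=[11.000,22.100,5.400] diag=19.434

A = translate([6.7, 8.3, -4]) cube([2.3, 11.8, 6.5]) → bbox [6.7,8.3,-4] .. [9,20.1,2.5]
B = cylinder(h=2.9, r=2) → bbox [-2,-2,0] .. [2,2,2.9]
lo = A.lo+B.lo = [6.7-2, 8.3-2, -4+0] = [4.700,6.300,-4.000]
hi = A.hi+B.hi = [9+2, 20.1+2, 2.5+2.9] = [11.000,22.100,5.400]
diag = √(6.3²+15.8²+9.4²) = √377.69 = 19.434


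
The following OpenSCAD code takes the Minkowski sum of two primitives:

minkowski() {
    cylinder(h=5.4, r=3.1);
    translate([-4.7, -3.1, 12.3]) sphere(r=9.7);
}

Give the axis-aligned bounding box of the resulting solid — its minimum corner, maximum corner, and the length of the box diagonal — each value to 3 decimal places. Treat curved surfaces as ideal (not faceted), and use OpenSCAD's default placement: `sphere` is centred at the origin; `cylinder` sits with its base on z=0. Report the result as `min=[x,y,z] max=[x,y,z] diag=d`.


min=[-17.500,-15.900,2.600] max=[8.100,9.700,27.400] diag=43.883

A = translate([-4.7, -3.1, 12.3]) sphere(r=9.7) → bbox [-14.4,-12.8,2.6] .. [5,6.6,22]
B = cylinder(h=5.4, r=3.1) → bbox [-3.1,-3.1,0] .. [3.1,3.1,5.4]
lo = A.lo+B.lo = [-14.4-3.1, -12.8-3.1, 2.6+0] = [-17.500,-15.900,2.600]
hi = A.hi+B.hi = [5+3.1, 6.6+3.1, 22+5.4] = [8.100,9.700,27.400]
diag = √(25.6²+25.6²+24.8²) = √1925.76 = 43.883


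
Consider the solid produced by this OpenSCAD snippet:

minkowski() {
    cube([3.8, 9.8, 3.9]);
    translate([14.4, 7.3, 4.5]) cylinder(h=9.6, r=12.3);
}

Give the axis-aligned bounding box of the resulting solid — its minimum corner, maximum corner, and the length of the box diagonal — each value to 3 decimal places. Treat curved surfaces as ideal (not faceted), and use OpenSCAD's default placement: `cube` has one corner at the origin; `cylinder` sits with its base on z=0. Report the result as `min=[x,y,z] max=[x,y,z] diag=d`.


A = translate([14.4, 7.3, 4.5]) cylinder(h=9.6, r=12.3) → bbox [2.1,-5,4.5] .. [26.7,19.6,14.1]
B = cube([3.8, 9.8, 3.9]) → bbox [0,0,0] .. [3.8,9.8,3.9]
lo = A.lo+B.lo = [2.1+0, -5+0, 4.5+0] = [2.100,-5.000,4.500]
hi = A.hi+B.hi = [26.7+3.8, 19.6+9.8, 14.1+3.9] = [30.500,29.400,18.000]
diag = √(28.4²+34.4²+13.5²) = √2172.17 = 46.607

min=[2.100,-5.000,4.500] max=[30.500,29.400,18.000] diag=46.607


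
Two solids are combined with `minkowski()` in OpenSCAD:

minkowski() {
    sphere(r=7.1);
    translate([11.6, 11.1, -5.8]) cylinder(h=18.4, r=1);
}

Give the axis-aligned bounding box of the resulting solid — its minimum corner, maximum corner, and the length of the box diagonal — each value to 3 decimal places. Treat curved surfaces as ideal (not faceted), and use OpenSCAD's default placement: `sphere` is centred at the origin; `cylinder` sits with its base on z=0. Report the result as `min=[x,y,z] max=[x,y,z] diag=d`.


min=[3.500,3.000,-12.900] max=[19.700,19.200,19.700] diag=39.845

A = translate([11.6, 11.1, -5.8]) cylinder(h=18.4, r=1) → bbox [10.6,10.1,-5.8] .. [12.6,12.1,12.6]
B = sphere(r=7.1) → bbox [-7.1,-7.1,-7.1] .. [7.1,7.1,7.1]
lo = A.lo+B.lo = [10.6-7.1, 10.1-7.1, -5.8-7.1] = [3.500,3.000,-12.900]
hi = A.hi+B.hi = [12.6+7.1, 12.1+7.1, 12.6+7.1] = [19.700,19.200,19.700]
diag = √(16.2²+16.2²+32.6²) = √1587.64 = 39.845


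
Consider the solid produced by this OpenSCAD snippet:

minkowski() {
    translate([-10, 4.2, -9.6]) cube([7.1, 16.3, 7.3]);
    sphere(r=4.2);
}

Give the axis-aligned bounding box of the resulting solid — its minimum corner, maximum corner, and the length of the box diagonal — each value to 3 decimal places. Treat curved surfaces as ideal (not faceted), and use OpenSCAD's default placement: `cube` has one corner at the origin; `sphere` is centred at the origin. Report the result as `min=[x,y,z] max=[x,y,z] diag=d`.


min=[-14.200,0.000,-13.800] max=[1.300,24.700,1.900] diag=33.118

A = translate([-10, 4.2, -9.6]) cube([7.1, 16.3, 7.3]) → bbox [-10,4.2,-9.6] .. [-2.9,20.5,-2.3]
B = sphere(r=4.2) → bbox [-4.2,-4.2,-4.2] .. [4.2,4.2,4.2]
lo = A.lo+B.lo = [-10-4.2, 4.2-4.2, -9.6-4.2] = [-14.200,0.000,-13.800]
hi = A.hi+B.hi = [-2.9+4.2, 20.5+4.2, -2.3+4.2] = [1.300,24.700,1.900]
diag = √(15.5²+24.7²+15.7²) = √1096.83 = 33.118


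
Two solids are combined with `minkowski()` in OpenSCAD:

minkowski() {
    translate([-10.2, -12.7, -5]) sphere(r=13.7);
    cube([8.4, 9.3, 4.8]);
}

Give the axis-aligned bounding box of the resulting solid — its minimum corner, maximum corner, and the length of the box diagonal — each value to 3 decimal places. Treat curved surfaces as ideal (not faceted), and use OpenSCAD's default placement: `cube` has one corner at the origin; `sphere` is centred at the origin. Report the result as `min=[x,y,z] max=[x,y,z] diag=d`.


A = translate([-10.2, -12.7, -5]) sphere(r=13.7) → bbox [-23.9,-26.4,-18.7] .. [3.5,1,8.7]
B = cube([8.4, 9.3, 4.8]) → bbox [0,0,0] .. [8.4,9.3,4.8]
lo = A.lo+B.lo = [-23.9+0, -26.4+0, -18.7+0] = [-23.900,-26.400,-18.700]
hi = A.hi+B.hi = [3.5+8.4, 1+9.3, 8.7+4.8] = [11.900,10.300,13.500]
diag = √(35.8²+36.7²+32.2²) = √3665.37 = 60.542

min=[-23.900,-26.400,-18.700] max=[11.900,10.300,13.500] diag=60.542


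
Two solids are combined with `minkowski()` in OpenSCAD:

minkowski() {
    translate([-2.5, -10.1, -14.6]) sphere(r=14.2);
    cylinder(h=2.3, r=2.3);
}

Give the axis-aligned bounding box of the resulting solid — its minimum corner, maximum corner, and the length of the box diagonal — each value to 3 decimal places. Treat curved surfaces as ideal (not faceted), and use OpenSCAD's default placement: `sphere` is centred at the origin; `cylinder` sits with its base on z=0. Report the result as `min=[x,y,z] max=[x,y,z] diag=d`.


min=[-19.000,-26.600,-28.800] max=[14.000,6.400,1.900] diag=55.861

A = translate([-2.5, -10.1, -14.6]) sphere(r=14.2) → bbox [-16.7,-24.3,-28.8] .. [11.7,4.1,-0.4]
B = cylinder(h=2.3, r=2.3) → bbox [-2.3,-2.3,0] .. [2.3,2.3,2.3]
lo = A.lo+B.lo = [-16.7-2.3, -24.3-2.3, -28.8+0] = [-19.000,-26.600,-28.800]
hi = A.hi+B.hi = [11.7+2.3, 4.1+2.3, -0.4+2.3] = [14.000,6.400,1.900]
diag = √(33²+33²+30.7²) = √3120.49 = 55.861


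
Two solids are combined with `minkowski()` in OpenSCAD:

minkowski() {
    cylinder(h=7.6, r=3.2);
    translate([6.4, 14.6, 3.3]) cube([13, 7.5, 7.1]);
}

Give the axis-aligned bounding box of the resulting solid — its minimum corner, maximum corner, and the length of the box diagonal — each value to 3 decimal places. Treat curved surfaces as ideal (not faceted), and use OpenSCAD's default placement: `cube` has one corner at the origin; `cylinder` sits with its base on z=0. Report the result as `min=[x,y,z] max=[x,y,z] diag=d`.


min=[3.200,11.400,3.300] max=[22.600,25.300,18.000] diag=28.030

A = translate([6.4, 14.6, 3.3]) cube([13, 7.5, 7.1]) → bbox [6.4,14.6,3.3] .. [19.4,22.1,10.4]
B = cylinder(h=7.6, r=3.2) → bbox [-3.2,-3.2,0] .. [3.2,3.2,7.6]
lo = A.lo+B.lo = [6.4-3.2, 14.6-3.2, 3.3+0] = [3.200,11.400,3.300]
hi = A.hi+B.hi = [19.4+3.2, 22.1+3.2, 10.4+7.6] = [22.600,25.300,18.000]
diag = √(19.4²+13.9²+14.7²) = √785.66 = 28.030


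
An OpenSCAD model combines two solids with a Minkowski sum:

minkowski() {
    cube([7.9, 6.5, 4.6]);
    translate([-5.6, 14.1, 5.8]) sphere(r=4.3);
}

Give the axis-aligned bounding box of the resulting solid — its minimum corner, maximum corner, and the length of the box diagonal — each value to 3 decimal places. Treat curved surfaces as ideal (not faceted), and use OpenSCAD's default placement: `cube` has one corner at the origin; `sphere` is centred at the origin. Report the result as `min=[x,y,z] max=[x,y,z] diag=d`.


A = translate([-5.6, 14.1, 5.8]) sphere(r=4.3) → bbox [-9.9,9.8,1.5] .. [-1.3,18.4,10.1]
B = cube([7.9, 6.5, 4.6]) → bbox [0,0,0] .. [7.9,6.5,4.6]
lo = A.lo+B.lo = [-9.9+0, 9.8+0, 1.5+0] = [-9.900,9.800,1.500]
hi = A.hi+B.hi = [-1.3+7.9, 18.4+6.5, 10.1+4.6] = [6.600,24.900,14.700]
diag = √(16.5²+15.1²+13.2²) = √674.5 = 25.971

min=[-9.900,9.800,1.500] max=[6.600,24.900,14.700] diag=25.971


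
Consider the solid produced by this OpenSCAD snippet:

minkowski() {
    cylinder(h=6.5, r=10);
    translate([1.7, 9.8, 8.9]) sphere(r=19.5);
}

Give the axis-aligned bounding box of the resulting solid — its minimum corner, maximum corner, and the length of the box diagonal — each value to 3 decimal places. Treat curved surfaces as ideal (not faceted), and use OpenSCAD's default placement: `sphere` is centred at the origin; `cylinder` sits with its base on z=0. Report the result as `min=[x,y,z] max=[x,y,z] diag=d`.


min=[-27.800,-19.700,-10.600] max=[31.200,39.300,34.900] diag=95.038

A = translate([1.7, 9.8, 8.9]) sphere(r=19.5) → bbox [-17.8,-9.7,-10.6] .. [21.2,29.3,28.4]
B = cylinder(h=6.5, r=10) → bbox [-10,-10,0] .. [10,10,6.5]
lo = A.lo+B.lo = [-17.8-10, -9.7-10, -10.6+0] = [-27.800,-19.700,-10.600]
hi = A.hi+B.hi = [21.2+10, 29.3+10, 28.4+6.5] = [31.200,39.300,34.900]
diag = √(59²+59²+45.5²) = √9032.25 = 95.038


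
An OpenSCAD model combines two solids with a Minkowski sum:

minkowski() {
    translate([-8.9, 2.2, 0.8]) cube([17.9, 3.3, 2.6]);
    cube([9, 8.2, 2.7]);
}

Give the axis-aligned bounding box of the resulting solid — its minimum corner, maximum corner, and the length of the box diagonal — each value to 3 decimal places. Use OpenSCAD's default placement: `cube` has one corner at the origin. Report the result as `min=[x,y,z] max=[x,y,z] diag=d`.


A = translate([-8.9, 2.2, 0.8]) cube([17.9, 3.3, 2.6]) → bbox [-8.9,2.2,0.8] .. [9,5.5,3.4]
B = cube([9, 8.2, 2.7]) → bbox [0,0,0] .. [9,8.2,2.7]
lo = A.lo+B.lo = [-8.9+0, 2.2+0, 0.8+0] = [-8.900,2.200,0.800]
hi = A.hi+B.hi = [9+9, 5.5+8.2, 3.4+2.7] = [18.000,13.700,6.100]
diag = √(26.9²+11.5²+5.3²) = √883.95 = 29.731

min=[-8.900,2.200,0.800] max=[18.000,13.700,6.100] diag=29.731


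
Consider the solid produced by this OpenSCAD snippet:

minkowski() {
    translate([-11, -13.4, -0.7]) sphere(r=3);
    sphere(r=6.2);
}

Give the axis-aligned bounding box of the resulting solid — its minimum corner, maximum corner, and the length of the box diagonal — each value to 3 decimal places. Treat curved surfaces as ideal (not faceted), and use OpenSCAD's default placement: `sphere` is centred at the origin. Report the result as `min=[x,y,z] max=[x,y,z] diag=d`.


min=[-20.200,-22.600,-9.900] max=[-1.800,-4.200,8.500] diag=31.870

A = translate([-11, -13.4, -0.7]) sphere(r=3) → bbox [-14,-16.4,-3.7] .. [-8,-10.4,2.3]
B = sphere(r=6.2) → bbox [-6.2,-6.2,-6.2] .. [6.2,6.2,6.2]
lo = A.lo+B.lo = [-14-6.2, -16.4-6.2, -3.7-6.2] = [-20.200,-22.600,-9.900]
hi = A.hi+B.hi = [-8+6.2, -10.4+6.2, 2.3+6.2] = [-1.800,-4.200,8.500]
diag = √(18.4²+18.4²+18.4²) = √1015.68 = 31.870


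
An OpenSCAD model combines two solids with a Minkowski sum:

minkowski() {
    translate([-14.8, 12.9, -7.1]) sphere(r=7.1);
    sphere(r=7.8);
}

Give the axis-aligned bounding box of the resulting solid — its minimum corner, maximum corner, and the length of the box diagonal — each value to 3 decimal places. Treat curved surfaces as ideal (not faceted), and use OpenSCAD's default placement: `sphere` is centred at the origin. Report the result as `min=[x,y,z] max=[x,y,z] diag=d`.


A = translate([-14.8, 12.9, -7.1]) sphere(r=7.1) → bbox [-21.9,5.8,-14.2] .. [-7.7,20,0]
B = sphere(r=7.8) → bbox [-7.8,-7.8,-7.8] .. [7.8,7.8,7.8]
lo = A.lo+B.lo = [-21.9-7.8, 5.8-7.8, -14.2-7.8] = [-29.700,-2.000,-22.000]
hi = A.hi+B.hi = [-7.7+7.8, 20+7.8, 0+7.8] = [0.100,27.800,7.800]
diag = √(29.8²+29.8²+29.8²) = √2664.12 = 51.615

min=[-29.700,-2.000,-22.000] max=[0.100,27.800,7.800] diag=51.615


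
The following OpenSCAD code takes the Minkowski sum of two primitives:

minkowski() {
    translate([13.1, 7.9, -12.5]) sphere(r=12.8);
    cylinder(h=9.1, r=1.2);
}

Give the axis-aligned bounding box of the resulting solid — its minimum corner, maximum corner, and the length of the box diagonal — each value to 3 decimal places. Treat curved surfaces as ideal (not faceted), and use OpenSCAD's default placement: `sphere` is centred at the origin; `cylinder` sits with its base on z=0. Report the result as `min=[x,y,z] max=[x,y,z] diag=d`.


min=[-0.900,-6.100,-25.300] max=[27.100,21.900,9.400] diag=52.651

A = translate([13.1, 7.9, -12.5]) sphere(r=12.8) → bbox [0.3,-4.9,-25.3] .. [25.9,20.7,0.3]
B = cylinder(h=9.1, r=1.2) → bbox [-1.2,-1.2,0] .. [1.2,1.2,9.1]
lo = A.lo+B.lo = [0.3-1.2, -4.9-1.2, -25.3+0] = [-0.900,-6.100,-25.300]
hi = A.hi+B.hi = [25.9+1.2, 20.7+1.2, 0.3+9.1] = [27.100,21.900,9.400]
diag = √(28²+28²+34.7²) = √2772.09 = 52.651


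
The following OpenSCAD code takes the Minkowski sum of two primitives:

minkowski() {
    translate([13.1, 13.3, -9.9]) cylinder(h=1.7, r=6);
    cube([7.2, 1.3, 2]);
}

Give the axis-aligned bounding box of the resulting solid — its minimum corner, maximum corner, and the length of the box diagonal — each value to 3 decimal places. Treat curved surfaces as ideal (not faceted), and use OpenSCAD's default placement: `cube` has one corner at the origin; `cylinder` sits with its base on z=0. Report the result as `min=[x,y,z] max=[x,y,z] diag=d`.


min=[7.100,7.300,-9.900] max=[26.300,20.600,-6.200] diag=23.648

A = translate([13.1, 13.3, -9.9]) cylinder(h=1.7, r=6) → bbox [7.1,7.3,-9.9] .. [19.1,19.3,-8.2]
B = cube([7.2, 1.3, 2]) → bbox [0,0,0] .. [7.2,1.3,2]
lo = A.lo+B.lo = [7.1+0, 7.3+0, -9.9+0] = [7.100,7.300,-9.900]
hi = A.hi+B.hi = [19.1+7.2, 19.3+1.3, -8.2+2] = [26.300,20.600,-6.200]
diag = √(19.2²+13.3²+3.7²) = √559.22 = 23.648


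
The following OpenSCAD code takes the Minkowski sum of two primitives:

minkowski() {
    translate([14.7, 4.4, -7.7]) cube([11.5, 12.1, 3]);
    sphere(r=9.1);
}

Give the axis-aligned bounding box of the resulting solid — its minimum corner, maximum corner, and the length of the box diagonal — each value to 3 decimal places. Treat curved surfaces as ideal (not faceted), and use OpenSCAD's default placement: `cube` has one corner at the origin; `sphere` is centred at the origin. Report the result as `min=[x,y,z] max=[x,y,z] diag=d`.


A = translate([14.7, 4.4, -7.7]) cube([11.5, 12.1, 3]) → bbox [14.7,4.4,-7.7] .. [26.2,16.5,-4.7]
B = sphere(r=9.1) → bbox [-9.1,-9.1,-9.1] .. [9.1,9.1,9.1]
lo = A.lo+B.lo = [14.7-9.1, 4.4-9.1, -7.7-9.1] = [5.600,-4.700,-16.800]
hi = A.hi+B.hi = [26.2+9.1, 16.5+9.1, -4.7+9.1] = [35.300,25.600,4.400]
diag = √(29.7²+30.3²+21.2²) = √2249.62 = 47.430

min=[5.600,-4.700,-16.800] max=[35.300,25.600,4.400] diag=47.430


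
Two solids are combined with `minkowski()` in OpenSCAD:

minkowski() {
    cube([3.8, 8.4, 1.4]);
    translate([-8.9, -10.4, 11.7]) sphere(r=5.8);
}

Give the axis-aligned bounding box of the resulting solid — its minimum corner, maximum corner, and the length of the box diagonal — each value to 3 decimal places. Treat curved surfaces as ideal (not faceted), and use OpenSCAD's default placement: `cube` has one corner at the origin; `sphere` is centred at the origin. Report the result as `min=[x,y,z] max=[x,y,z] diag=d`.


min=[-14.700,-16.200,5.900] max=[0.700,3.800,18.900] diag=28.393

A = translate([-8.9, -10.4, 11.7]) sphere(r=5.8) → bbox [-14.7,-16.2,5.9] .. [-3.1,-4.6,17.5]
B = cube([3.8, 8.4, 1.4]) → bbox [0,0,0] .. [3.8,8.4,1.4]
lo = A.lo+B.lo = [-14.7+0, -16.2+0, 5.9+0] = [-14.700,-16.200,5.900]
hi = A.hi+B.hi = [-3.1+3.8, -4.6+8.4, 17.5+1.4] = [0.700,3.800,18.900]
diag = √(15.4²+20²+13²) = √806.16 = 28.393


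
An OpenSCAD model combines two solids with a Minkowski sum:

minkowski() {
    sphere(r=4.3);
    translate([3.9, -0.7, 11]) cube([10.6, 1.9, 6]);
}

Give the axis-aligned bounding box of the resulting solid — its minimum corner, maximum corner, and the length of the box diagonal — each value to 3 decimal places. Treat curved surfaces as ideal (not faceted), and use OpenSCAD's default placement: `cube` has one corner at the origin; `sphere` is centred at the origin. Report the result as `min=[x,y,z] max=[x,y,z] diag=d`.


min=[-0.400,-5.000,6.700] max=[18.800,5.500,21.300] diag=26.307

A = translate([3.9, -0.7, 11]) cube([10.6, 1.9, 6]) → bbox [3.9,-0.7,11] .. [14.5,1.2,17]
B = sphere(r=4.3) → bbox [-4.3,-4.3,-4.3] .. [4.3,4.3,4.3]
lo = A.lo+B.lo = [3.9-4.3, -0.7-4.3, 11-4.3] = [-0.400,-5.000,6.700]
hi = A.hi+B.hi = [14.5+4.3, 1.2+4.3, 17+4.3] = [18.800,5.500,21.300]
diag = √(19.2²+10.5²+14.6²) = √692.05 = 26.307


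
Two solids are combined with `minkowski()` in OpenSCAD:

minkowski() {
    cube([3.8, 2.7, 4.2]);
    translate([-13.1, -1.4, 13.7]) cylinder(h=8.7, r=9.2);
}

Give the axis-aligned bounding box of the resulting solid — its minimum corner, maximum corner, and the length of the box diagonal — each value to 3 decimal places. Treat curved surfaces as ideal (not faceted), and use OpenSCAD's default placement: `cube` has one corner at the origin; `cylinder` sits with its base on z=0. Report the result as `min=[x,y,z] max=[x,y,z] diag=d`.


min=[-22.300,-10.600,13.700] max=[-0.100,10.500,26.600] diag=33.233

A = translate([-13.1, -1.4, 13.7]) cylinder(h=8.7, r=9.2) → bbox [-22.3,-10.6,13.7] .. [-3.9,7.8,22.4]
B = cube([3.8, 2.7, 4.2]) → bbox [0,0,0] .. [3.8,2.7,4.2]
lo = A.lo+B.lo = [-22.3+0, -10.6+0, 13.7+0] = [-22.300,-10.600,13.700]
hi = A.hi+B.hi = [-3.9+3.8, 7.8+2.7, 22.4+4.2] = [-0.100,10.500,26.600]
diag = √(22.2²+21.1²+12.9²) = √1104.46 = 33.233


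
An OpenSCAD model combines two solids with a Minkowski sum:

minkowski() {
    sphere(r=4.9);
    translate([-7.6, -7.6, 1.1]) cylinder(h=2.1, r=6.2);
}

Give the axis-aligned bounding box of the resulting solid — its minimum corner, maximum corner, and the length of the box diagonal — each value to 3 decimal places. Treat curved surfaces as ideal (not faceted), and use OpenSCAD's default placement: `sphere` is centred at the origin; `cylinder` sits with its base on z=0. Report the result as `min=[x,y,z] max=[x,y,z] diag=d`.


A = translate([-7.6, -7.6, 1.1]) cylinder(h=2.1, r=6.2) → bbox [-13.8,-13.8,1.1] .. [-1.4,-1.4,3.2]
B = sphere(r=4.9) → bbox [-4.9,-4.9,-4.9] .. [4.9,4.9,4.9]
lo = A.lo+B.lo = [-13.8-4.9, -13.8-4.9, 1.1-4.9] = [-18.700,-18.700,-3.800]
hi = A.hi+B.hi = [-1.4+4.9, -1.4+4.9, 3.2+4.9] = [3.500,3.500,8.100]
diag = √(22.2²+22.2²+11.9²) = √1127.29 = 33.575

min=[-18.700,-18.700,-3.800] max=[3.500,3.500,8.100] diag=33.575


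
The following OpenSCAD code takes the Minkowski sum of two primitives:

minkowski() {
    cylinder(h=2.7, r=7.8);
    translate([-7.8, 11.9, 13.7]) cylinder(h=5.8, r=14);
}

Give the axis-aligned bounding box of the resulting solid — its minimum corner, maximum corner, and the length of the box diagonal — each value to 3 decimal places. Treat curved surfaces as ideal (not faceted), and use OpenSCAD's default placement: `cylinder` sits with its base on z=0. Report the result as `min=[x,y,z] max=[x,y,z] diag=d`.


min=[-29.600,-9.900,13.700] max=[14.000,33.700,22.200] diag=62.243

A = translate([-7.8, 11.9, 13.7]) cylinder(h=5.8, r=14) → bbox [-21.8,-2.1,13.7] .. [6.2,25.9,19.5]
B = cylinder(h=2.7, r=7.8) → bbox [-7.8,-7.8,0] .. [7.8,7.8,2.7]
lo = A.lo+B.lo = [-21.8-7.8, -2.1-7.8, 13.7+0] = [-29.600,-9.900,13.700]
hi = A.hi+B.hi = [6.2+7.8, 25.9+7.8, 19.5+2.7] = [14.000,33.700,22.200]
diag = √(43.6²+43.6²+8.5²) = √3874.17 = 62.243


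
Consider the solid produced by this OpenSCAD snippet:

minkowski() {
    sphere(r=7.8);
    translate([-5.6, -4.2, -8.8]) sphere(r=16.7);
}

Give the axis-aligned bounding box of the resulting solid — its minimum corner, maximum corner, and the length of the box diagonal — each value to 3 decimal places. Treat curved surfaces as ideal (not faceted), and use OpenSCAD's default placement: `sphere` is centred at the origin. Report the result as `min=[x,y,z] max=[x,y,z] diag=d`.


A = translate([-5.6, -4.2, -8.8]) sphere(r=16.7) → bbox [-22.3,-20.9,-25.5] .. [11.1,12.5,7.9]
B = sphere(r=7.8) → bbox [-7.8,-7.8,-7.8] .. [7.8,7.8,7.8]
lo = A.lo+B.lo = [-22.3-7.8, -20.9-7.8, -25.5-7.8] = [-30.100,-28.700,-33.300]
hi = A.hi+B.hi = [11.1+7.8, 12.5+7.8, 7.9+7.8] = [18.900,20.300,15.700]
diag = √(49²+49²+49²) = √7203 = 84.870

min=[-30.100,-28.700,-33.300] max=[18.900,20.300,15.700] diag=84.870


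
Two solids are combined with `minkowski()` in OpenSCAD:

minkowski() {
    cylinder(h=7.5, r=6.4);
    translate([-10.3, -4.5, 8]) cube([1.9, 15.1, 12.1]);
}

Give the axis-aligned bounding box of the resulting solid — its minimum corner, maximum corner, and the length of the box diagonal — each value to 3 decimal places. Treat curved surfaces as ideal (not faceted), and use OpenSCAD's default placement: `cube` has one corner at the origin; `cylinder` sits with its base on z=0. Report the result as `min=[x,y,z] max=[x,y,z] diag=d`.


A = translate([-10.3, -4.5, 8]) cube([1.9, 15.1, 12.1]) → bbox [-10.3,-4.5,8] .. [-8.4,10.6,20.1]
B = cylinder(h=7.5, r=6.4) → bbox [-6.4,-6.4,0] .. [6.4,6.4,7.5]
lo = A.lo+B.lo = [-10.3-6.4, -4.5-6.4, 8+0] = [-16.700,-10.900,8.000]
hi = A.hi+B.hi = [-8.4+6.4, 10.6+6.4, 20.1+7.5] = [-2.000,17.000,27.600]
diag = √(14.7²+27.9²+19.6²) = √1378.66 = 37.130

min=[-16.700,-10.900,8.000] max=[-2.000,17.000,27.600] diag=37.130


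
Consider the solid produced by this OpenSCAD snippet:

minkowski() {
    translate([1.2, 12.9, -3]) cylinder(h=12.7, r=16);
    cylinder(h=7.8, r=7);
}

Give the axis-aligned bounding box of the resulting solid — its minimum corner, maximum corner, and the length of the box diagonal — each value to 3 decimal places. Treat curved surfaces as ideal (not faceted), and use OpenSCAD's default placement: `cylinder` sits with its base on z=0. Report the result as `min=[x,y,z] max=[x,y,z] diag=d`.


A = translate([1.2, 12.9, -3]) cylinder(h=12.7, r=16) → bbox [-14.8,-3.1,-3] .. [17.2,28.9,9.7]
B = cylinder(h=7.8, r=7) → bbox [-7,-7,0] .. [7,7,7.8]
lo = A.lo+B.lo = [-14.8-7, -3.1-7, -3+0] = [-21.800,-10.100,-3.000]
hi = A.hi+B.hi = [17.2+7, 28.9+7, 9.7+7.8] = [24.200,35.900,17.500]
diag = √(46²+46²+20.5²) = √4652.25 = 68.207

min=[-21.800,-10.100,-3.000] max=[24.200,35.900,17.500] diag=68.207


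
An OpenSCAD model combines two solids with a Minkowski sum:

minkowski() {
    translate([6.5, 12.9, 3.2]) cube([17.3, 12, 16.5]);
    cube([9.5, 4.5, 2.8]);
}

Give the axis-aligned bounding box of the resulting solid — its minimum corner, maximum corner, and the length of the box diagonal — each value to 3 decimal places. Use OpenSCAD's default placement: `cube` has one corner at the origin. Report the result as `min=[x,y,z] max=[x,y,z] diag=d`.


min=[6.500,12.900,3.200] max=[33.300,29.400,22.500] diag=36.919

A = translate([6.5, 12.9, 3.2]) cube([17.3, 12, 16.5]) → bbox [6.5,12.9,3.2] .. [23.8,24.9,19.7]
B = cube([9.5, 4.5, 2.8]) → bbox [0,0,0] .. [9.5,4.5,2.8]
lo = A.lo+B.lo = [6.5+0, 12.9+0, 3.2+0] = [6.500,12.900,3.200]
hi = A.hi+B.hi = [23.8+9.5, 24.9+4.5, 19.7+2.8] = [33.300,29.400,22.500]
diag = √(26.8²+16.5²+19.3²) = √1362.98 = 36.919


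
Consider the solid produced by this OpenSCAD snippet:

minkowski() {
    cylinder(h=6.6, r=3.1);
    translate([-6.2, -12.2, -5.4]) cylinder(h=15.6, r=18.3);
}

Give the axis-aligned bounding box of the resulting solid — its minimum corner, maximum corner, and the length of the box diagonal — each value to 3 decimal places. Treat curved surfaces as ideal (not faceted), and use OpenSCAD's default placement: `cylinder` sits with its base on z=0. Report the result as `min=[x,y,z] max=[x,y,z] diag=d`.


min=[-27.600,-33.600,-5.400] max=[15.200,9.200,16.800] diag=64.471

A = translate([-6.2, -12.2, -5.4]) cylinder(h=15.6, r=18.3) → bbox [-24.5,-30.5,-5.4] .. [12.1,6.1,10.2]
B = cylinder(h=6.6, r=3.1) → bbox [-3.1,-3.1,0] .. [3.1,3.1,6.6]
lo = A.lo+B.lo = [-24.5-3.1, -30.5-3.1, -5.4+0] = [-27.600,-33.600,-5.400]
hi = A.hi+B.hi = [12.1+3.1, 6.1+3.1, 10.2+6.6] = [15.200,9.200,16.800]
diag = √(42.8²+42.8²+22.2²) = √4156.52 = 64.471


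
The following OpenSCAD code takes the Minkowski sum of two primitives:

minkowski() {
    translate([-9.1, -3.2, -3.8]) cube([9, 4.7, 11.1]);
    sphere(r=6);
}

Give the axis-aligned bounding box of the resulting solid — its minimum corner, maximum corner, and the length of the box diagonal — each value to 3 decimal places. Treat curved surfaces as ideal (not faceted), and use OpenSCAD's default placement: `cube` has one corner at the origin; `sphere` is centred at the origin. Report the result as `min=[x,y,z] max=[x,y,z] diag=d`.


A = translate([-9.1, -3.2, -3.8]) cube([9, 4.7, 11.1]) → bbox [-9.1,-3.2,-3.8] .. [-0.1,1.5,7.3]
B = sphere(r=6) → bbox [-6,-6,-6] .. [6,6,6]
lo = A.lo+B.lo = [-9.1-6, -3.2-6, -3.8-6] = [-15.100,-9.200,-9.800]
hi = A.hi+B.hi = [-0.1+6, 1.5+6, 7.3+6] = [5.900,7.500,13.300]
diag = √(21²+16.7²+23.1²) = √1253.5 = 35.405

min=[-15.100,-9.200,-9.800] max=[5.900,7.500,13.300] diag=35.405


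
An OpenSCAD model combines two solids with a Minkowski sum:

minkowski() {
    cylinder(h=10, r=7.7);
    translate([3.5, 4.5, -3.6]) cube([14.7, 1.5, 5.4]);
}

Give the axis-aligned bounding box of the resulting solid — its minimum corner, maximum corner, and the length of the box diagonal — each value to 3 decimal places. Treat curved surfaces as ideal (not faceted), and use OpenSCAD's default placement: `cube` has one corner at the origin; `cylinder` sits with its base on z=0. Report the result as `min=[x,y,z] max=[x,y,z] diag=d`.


A = translate([3.5, 4.5, -3.6]) cube([14.7, 1.5, 5.4]) → bbox [3.5,4.5,-3.6] .. [18.2,6,1.8]
B = cylinder(h=10, r=7.7) → bbox [-7.7,-7.7,0] .. [7.7,7.7,10]
lo = A.lo+B.lo = [3.5-7.7, 4.5-7.7, -3.6+0] = [-4.200,-3.200,-3.600]
hi = A.hi+B.hi = [18.2+7.7, 6+7.7, 1.8+10] = [25.900,13.700,11.800]
diag = √(30.1²+16.9²+15.4²) = √1428.78 = 37.799

min=[-4.200,-3.200,-3.600] max=[25.900,13.700,11.800] diag=37.799
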